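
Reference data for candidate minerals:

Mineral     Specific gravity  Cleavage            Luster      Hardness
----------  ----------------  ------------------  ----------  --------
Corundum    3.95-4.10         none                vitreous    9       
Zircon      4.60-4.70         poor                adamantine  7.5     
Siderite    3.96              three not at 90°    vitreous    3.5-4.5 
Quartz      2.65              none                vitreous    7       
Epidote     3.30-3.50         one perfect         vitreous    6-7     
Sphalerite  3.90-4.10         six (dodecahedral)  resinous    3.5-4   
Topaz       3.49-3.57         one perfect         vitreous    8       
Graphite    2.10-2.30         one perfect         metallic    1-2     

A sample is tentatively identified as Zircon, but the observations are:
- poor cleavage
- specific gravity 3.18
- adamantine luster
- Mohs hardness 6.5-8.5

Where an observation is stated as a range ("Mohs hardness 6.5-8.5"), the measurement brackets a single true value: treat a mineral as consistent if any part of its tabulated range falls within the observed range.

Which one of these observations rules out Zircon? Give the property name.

Poor cleavage: Zircon has cleavage poor — agrees.
Specific gravity 3.18: Zircon has SG 4.60-4.70 — does not match.
Adamantine luster: Zircon has adamantine luster — agrees.
Mohs hardness 6.5-8.5: Zircon has hardness 7.5 — agrees.
The specific gravity is the one property that does not fit.

specific gravity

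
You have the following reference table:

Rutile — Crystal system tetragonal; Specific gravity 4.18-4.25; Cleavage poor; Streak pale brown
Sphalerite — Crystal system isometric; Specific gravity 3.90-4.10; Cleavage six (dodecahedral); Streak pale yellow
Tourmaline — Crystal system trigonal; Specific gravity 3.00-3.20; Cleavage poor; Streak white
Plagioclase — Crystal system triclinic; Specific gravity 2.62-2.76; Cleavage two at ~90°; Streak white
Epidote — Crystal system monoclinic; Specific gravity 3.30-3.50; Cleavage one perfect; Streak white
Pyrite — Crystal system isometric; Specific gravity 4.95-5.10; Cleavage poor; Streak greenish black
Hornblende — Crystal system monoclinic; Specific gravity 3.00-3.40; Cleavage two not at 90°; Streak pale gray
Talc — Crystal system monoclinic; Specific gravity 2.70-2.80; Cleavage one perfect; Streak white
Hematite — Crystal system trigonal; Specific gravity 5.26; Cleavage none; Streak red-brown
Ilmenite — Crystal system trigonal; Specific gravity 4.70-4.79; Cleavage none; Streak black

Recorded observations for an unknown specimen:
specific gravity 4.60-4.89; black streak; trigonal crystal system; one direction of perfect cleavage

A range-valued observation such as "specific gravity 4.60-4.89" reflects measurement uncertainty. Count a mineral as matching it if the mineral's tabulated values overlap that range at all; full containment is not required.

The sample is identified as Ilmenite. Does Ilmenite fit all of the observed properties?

Specific gravity 4.60-4.89 — matches Ilmenite (SG 4.70-4.79).
Black streak — matches Ilmenite (black streak).
Trigonal crystal system — matches Ilmenite (trigonal system).
One direction of perfect cleavage — Ilmenite has cleavage none; which does not match.
Cleavage alone is enough to reject Ilmenite.

Inconsistent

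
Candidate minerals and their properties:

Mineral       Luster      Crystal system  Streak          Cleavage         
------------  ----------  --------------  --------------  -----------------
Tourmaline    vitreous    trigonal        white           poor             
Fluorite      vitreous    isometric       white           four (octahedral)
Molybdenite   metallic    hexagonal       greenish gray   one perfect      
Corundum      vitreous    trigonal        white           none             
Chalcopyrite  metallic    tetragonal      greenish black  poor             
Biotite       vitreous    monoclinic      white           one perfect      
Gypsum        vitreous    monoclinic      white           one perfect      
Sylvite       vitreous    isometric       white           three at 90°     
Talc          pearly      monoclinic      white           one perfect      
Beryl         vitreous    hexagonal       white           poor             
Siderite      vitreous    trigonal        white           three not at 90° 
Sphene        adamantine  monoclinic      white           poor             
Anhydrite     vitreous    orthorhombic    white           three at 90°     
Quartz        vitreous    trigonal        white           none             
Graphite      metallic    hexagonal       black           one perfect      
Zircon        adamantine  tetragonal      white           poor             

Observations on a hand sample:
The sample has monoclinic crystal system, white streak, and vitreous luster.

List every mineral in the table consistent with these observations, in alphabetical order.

Monoclinic crystal system: only Biotite, Gypsum, Talc, Sphene remain.
White streak: all remaining candidates fit.
Vitreous luster eliminates Talc, Sphene.
Consistent with every observation: Biotite, Gypsum.

Biotite, Gypsum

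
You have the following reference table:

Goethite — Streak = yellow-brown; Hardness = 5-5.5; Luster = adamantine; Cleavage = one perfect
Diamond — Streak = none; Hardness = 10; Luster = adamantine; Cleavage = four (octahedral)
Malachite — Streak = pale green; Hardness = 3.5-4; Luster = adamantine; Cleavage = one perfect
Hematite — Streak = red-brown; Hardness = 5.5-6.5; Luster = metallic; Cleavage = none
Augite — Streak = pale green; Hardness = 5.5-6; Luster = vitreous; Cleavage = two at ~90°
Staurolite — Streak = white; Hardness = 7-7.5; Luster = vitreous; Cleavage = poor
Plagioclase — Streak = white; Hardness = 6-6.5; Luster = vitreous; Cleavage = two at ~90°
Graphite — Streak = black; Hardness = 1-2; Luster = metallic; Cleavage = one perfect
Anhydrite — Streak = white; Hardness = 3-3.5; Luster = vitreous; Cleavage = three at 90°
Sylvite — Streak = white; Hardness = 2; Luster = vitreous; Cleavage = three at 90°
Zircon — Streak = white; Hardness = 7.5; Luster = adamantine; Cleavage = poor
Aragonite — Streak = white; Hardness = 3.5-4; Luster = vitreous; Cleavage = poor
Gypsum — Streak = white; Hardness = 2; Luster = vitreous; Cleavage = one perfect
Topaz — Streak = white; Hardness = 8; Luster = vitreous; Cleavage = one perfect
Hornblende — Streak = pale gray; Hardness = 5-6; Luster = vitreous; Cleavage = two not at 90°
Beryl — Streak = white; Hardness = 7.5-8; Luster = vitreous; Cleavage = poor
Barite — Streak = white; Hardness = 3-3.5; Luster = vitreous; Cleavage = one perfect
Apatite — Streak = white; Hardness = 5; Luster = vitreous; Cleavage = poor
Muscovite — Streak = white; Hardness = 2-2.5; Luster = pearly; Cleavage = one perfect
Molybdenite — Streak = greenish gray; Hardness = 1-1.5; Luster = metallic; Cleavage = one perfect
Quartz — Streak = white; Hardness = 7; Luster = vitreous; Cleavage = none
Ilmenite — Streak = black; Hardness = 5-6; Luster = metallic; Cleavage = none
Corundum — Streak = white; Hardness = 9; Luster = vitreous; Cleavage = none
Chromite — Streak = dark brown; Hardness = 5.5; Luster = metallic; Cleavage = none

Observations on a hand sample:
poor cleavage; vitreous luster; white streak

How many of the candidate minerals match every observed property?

4

Poor cleavage: narrows the field to Staurolite, Zircon, Aragonite, Beryl, Apatite.
Vitreous luster eliminates Zircon.
White streak: all remaining candidates fit.
Remaining candidates: Apatite, Aragonite, Beryl, Staurolite.
That is 4 minerals.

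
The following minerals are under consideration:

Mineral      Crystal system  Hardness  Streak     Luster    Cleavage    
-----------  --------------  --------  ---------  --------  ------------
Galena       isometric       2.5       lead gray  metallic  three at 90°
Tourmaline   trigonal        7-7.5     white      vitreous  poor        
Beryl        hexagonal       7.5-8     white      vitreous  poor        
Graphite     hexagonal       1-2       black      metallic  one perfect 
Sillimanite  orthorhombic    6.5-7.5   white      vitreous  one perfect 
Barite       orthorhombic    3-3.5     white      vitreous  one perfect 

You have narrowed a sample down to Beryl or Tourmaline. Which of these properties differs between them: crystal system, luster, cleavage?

Crystal system: Beryl hexagonal, Tourmaline trigonal — these differ.
Luster: both vitreous — shared.
Cleavage: both poor — shared.
Of the listed properties, crystal system is the one that separates them.

crystal system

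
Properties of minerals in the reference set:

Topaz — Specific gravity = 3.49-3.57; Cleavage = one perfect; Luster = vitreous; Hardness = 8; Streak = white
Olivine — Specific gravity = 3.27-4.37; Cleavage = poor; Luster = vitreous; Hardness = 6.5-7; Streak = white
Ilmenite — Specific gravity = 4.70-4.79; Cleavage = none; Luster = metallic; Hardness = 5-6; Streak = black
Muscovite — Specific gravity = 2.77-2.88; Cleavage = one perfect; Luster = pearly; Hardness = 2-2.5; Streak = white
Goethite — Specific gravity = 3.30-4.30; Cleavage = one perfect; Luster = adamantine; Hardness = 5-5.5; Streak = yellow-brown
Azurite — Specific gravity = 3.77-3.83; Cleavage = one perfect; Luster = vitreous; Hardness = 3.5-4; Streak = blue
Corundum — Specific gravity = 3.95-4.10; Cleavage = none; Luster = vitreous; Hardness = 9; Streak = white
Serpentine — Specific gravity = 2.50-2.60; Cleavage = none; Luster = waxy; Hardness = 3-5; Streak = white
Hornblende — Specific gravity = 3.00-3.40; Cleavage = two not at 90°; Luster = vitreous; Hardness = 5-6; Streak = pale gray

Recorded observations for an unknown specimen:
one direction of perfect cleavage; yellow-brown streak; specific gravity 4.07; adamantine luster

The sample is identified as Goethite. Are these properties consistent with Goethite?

Consistent

One direction of perfect cleavage — agrees with Goethite (cleavage one perfect).
Yellow-brown streak — agrees with Goethite (yellow-brown streak).
Specific gravity 4.07 — agrees with Goethite (SG 3.30-4.30).
Adamantine luster — agrees with Goethite (adamantine luster).
All observations are consistent with the tabulated values for Goethite.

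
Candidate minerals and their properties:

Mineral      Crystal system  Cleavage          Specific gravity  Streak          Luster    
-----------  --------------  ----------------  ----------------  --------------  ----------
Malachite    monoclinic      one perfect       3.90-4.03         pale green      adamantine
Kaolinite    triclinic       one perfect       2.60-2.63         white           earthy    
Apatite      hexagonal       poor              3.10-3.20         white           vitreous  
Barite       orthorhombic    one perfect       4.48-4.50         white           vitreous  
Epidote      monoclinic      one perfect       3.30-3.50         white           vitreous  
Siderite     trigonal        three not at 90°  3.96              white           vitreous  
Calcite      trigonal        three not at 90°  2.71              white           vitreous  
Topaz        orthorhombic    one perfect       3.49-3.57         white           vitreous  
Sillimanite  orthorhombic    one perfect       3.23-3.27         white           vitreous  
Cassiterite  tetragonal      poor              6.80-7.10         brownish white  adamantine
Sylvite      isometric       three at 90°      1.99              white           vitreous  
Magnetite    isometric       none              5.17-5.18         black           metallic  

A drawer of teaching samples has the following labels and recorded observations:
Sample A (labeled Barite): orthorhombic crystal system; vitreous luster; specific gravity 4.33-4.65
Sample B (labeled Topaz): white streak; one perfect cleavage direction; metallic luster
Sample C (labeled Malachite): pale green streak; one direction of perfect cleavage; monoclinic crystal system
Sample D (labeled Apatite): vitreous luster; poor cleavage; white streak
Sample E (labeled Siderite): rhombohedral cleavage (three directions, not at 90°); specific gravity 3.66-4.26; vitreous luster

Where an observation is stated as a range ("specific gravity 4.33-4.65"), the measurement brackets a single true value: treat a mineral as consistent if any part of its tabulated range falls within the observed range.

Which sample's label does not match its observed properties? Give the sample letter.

B

Sample A: every observation is compatible with the reference values for Barite.
Sample B: Topaz has vitreous luster, but the record shows metallic luster — this label is wrong.
Sample C: every observation is compatible with the reference values for Malachite.
Sample D: every observation is compatible with the reference values for Apatite.
Sample E: every observation is compatible with the reference values for Siderite.
The mislabeled specimen is B.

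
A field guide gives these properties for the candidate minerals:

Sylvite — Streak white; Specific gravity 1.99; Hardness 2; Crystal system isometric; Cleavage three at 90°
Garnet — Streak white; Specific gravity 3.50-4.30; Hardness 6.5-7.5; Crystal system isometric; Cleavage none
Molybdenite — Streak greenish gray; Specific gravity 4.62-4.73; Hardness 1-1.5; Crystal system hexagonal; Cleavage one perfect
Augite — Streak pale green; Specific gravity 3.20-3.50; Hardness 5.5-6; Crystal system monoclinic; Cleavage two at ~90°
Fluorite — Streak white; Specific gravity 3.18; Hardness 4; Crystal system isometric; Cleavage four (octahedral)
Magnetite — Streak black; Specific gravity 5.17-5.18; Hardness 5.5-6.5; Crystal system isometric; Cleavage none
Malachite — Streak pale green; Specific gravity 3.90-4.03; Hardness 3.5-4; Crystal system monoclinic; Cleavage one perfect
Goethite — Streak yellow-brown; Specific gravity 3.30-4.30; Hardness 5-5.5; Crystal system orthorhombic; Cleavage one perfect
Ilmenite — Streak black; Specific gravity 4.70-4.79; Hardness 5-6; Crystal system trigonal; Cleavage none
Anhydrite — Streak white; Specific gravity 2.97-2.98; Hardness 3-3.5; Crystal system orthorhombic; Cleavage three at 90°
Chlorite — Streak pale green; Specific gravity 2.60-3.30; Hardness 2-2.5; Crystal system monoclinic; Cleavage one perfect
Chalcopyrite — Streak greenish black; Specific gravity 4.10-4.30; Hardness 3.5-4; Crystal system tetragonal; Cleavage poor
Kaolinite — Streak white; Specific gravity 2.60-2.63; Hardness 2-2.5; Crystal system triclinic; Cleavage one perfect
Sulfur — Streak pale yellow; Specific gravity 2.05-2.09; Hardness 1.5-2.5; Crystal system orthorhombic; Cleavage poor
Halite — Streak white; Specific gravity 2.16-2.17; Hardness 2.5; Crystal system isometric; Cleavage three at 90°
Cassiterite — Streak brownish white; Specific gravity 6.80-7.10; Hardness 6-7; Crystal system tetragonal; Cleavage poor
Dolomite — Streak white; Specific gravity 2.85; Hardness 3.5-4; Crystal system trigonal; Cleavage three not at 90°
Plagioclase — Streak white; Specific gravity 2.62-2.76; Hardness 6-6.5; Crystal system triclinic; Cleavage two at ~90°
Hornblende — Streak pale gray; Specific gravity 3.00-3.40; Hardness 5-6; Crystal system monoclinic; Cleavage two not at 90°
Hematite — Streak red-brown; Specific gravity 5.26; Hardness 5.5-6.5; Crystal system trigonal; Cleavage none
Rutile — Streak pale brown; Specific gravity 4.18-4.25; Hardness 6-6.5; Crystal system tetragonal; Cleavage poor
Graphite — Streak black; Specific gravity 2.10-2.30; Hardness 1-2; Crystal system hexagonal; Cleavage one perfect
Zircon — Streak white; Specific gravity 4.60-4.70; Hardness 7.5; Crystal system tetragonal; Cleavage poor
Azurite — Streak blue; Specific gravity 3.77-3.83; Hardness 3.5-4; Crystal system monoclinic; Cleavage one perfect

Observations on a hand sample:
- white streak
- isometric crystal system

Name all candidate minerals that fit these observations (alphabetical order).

White streak: narrows the field to Sylvite, Garnet, Fluorite, Anhydrite, Kaolinite, Halite, Dolomite, Plagioclase, Zircon.
Isometric crystal system: only Sylvite, Garnet, Fluorite, Halite remain.
Consistent with every observation: Fluorite, Garnet, Halite, Sylvite.

Fluorite, Garnet, Halite, Sylvite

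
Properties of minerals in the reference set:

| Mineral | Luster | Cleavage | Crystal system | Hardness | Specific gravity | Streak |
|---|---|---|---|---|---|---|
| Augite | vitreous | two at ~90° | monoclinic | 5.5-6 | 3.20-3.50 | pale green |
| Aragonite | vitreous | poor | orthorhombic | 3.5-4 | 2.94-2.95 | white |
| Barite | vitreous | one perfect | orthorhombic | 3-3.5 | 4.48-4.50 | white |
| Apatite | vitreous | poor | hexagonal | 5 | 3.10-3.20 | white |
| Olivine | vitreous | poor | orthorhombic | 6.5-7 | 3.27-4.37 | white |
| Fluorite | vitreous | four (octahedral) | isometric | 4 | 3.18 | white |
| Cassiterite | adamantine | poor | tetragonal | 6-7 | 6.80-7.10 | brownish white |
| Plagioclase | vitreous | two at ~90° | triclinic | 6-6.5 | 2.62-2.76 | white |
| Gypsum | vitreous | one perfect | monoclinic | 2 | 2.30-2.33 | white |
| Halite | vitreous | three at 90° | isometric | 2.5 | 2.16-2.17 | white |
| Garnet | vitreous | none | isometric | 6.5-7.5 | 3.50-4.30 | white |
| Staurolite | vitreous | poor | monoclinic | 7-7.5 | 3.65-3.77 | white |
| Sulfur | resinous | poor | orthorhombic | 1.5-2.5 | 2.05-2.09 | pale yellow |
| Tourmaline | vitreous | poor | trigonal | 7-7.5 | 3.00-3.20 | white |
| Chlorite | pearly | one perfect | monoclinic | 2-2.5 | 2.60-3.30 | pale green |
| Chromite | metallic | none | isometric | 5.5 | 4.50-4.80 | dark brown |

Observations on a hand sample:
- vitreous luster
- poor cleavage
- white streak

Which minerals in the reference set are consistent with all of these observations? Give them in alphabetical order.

Vitreous luster is inconsistent with Cassiterite, Sulfur, Chlorite, Chromite.
Poor cleavage: only Aragonite, Apatite, Olivine, Staurolite, Tourmaline remain.
White streak: consistent with all remaining minerals.
The minerals that satisfy all observations are Apatite, Aragonite, Olivine, Staurolite, Tourmaline.

Apatite, Aragonite, Olivine, Staurolite, Tourmaline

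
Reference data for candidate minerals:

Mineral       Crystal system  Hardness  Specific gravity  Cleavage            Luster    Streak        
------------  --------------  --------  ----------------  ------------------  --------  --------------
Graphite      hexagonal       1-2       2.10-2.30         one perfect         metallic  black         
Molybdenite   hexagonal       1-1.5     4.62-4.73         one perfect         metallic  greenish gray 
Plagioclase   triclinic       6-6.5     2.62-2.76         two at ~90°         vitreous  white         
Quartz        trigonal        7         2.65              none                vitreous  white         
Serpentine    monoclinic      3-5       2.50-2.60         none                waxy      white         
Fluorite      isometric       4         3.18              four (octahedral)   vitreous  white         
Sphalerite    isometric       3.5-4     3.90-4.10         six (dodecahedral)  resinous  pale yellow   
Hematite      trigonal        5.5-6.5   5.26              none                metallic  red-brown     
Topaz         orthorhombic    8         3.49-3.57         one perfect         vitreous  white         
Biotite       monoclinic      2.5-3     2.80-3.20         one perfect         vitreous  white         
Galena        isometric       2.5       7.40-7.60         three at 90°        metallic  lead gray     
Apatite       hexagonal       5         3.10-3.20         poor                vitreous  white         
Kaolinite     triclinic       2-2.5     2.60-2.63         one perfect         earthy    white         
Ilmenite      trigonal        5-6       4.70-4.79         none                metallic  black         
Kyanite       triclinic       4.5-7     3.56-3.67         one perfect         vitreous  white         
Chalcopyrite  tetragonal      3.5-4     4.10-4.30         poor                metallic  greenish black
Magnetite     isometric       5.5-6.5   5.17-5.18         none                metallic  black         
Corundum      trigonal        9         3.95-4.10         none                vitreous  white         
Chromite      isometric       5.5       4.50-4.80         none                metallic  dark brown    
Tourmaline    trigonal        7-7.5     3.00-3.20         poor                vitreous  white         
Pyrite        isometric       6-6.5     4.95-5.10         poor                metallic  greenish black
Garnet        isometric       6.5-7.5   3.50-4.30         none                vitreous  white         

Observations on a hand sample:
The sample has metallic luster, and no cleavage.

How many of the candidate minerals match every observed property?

4

Metallic luster — Graphite, Molybdenite, Hematite, Galena, Ilmenite, Chalcopyrite, Magnetite, Chromite, Pyrite remain.
No cleavage — Hematite, Ilmenite, Magnetite, Chromite remain.
Consistent with every observation: Chromite, Hematite, Ilmenite, Magnetite.
That is 4 minerals.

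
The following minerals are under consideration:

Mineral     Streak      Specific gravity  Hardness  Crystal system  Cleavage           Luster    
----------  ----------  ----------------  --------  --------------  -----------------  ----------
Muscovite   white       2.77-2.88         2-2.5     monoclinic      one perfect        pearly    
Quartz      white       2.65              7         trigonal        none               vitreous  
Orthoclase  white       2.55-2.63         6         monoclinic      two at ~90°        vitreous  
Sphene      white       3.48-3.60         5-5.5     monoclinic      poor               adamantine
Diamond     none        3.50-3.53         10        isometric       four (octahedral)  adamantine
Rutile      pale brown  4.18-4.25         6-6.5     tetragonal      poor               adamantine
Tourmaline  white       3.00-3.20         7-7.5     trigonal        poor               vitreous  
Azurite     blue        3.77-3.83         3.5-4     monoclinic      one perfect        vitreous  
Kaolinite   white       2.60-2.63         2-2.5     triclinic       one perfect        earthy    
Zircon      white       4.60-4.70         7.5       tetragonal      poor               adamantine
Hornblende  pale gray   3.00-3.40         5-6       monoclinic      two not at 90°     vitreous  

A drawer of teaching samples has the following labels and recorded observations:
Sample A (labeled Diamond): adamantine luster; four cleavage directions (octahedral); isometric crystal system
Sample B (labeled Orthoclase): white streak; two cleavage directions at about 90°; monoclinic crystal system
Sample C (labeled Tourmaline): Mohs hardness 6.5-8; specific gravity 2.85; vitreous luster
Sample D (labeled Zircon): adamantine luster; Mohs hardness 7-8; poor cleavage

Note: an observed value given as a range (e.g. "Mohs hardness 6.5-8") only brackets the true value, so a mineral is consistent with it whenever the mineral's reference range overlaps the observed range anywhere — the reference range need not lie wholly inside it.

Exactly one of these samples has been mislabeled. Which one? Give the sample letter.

C

Sample A: observations are consistent with Diamond.
Sample B: observations are consistent with Orthoclase.
Sample C: specific gravity 2.85 is outside the reference for Tourmaline (SG 3.00-3.20) — mislabeled.
Sample D: observations are consistent with Zircon.
Sample C is the mislabeled one.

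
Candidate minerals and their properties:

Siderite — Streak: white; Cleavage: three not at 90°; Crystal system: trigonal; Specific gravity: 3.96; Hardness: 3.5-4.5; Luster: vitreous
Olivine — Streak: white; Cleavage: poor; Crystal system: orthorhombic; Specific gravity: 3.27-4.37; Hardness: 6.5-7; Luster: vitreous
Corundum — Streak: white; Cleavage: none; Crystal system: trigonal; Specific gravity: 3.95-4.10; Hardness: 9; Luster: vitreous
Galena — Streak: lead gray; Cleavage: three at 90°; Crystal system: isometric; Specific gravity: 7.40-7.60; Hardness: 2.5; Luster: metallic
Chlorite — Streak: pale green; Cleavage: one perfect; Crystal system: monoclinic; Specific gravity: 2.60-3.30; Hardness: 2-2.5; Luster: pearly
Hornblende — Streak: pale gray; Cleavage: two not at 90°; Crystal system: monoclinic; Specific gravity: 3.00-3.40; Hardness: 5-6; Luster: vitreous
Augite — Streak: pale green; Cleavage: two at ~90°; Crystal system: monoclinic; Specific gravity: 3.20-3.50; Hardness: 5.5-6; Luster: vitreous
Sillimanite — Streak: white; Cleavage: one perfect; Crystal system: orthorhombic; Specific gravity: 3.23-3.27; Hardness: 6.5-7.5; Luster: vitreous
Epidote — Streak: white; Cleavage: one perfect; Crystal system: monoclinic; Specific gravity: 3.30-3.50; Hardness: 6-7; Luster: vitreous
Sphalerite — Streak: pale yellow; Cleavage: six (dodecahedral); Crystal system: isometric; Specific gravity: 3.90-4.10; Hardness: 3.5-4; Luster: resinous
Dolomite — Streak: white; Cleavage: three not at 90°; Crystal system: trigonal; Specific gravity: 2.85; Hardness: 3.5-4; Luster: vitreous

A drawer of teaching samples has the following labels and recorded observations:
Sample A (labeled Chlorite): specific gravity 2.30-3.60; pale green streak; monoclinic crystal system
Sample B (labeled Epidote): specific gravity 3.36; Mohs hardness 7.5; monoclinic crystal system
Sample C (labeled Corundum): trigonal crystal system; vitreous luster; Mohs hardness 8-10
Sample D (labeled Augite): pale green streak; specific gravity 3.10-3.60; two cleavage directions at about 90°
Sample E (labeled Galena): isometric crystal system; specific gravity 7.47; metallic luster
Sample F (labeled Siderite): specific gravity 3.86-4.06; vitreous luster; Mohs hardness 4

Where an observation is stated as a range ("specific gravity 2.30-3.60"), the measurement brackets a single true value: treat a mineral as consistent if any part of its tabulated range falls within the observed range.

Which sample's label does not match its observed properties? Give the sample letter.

Sample A: every observation is compatible with the reference values for Chlorite.
Sample B: Mohs hardness 7.5 is outside the reference for Epidote (hardness 6-7) — mislabeled.
Sample C: every observation is compatible with the reference values for Corundum.
Sample D: every observation is compatible with the reference values for Augite.
Sample E: every observation is compatible with the reference values for Galena.
Sample F: every observation is compatible with the reference values for Siderite.
Only sample B is inconsistent with its label.

B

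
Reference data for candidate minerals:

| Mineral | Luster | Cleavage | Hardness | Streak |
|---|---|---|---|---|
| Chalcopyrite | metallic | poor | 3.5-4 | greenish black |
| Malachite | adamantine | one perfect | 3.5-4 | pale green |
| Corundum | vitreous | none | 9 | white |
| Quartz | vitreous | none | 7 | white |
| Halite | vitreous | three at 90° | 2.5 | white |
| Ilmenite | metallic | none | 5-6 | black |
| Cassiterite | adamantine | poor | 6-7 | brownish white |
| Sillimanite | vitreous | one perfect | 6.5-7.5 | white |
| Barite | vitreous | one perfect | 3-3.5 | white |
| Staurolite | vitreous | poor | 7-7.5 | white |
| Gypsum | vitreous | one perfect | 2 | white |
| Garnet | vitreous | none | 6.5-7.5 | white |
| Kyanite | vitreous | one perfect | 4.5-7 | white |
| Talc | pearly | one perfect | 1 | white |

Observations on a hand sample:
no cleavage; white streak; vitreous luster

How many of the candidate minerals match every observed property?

No cleavage — narrows the field to Corundum, Quartz, Ilmenite, Garnet.
White streak excludes Ilmenite.
Vitreous luster — every remaining candidate is consistent.
The minerals that satisfy all observations are Corundum, Garnet, Quartz.
That is 3 minerals.

3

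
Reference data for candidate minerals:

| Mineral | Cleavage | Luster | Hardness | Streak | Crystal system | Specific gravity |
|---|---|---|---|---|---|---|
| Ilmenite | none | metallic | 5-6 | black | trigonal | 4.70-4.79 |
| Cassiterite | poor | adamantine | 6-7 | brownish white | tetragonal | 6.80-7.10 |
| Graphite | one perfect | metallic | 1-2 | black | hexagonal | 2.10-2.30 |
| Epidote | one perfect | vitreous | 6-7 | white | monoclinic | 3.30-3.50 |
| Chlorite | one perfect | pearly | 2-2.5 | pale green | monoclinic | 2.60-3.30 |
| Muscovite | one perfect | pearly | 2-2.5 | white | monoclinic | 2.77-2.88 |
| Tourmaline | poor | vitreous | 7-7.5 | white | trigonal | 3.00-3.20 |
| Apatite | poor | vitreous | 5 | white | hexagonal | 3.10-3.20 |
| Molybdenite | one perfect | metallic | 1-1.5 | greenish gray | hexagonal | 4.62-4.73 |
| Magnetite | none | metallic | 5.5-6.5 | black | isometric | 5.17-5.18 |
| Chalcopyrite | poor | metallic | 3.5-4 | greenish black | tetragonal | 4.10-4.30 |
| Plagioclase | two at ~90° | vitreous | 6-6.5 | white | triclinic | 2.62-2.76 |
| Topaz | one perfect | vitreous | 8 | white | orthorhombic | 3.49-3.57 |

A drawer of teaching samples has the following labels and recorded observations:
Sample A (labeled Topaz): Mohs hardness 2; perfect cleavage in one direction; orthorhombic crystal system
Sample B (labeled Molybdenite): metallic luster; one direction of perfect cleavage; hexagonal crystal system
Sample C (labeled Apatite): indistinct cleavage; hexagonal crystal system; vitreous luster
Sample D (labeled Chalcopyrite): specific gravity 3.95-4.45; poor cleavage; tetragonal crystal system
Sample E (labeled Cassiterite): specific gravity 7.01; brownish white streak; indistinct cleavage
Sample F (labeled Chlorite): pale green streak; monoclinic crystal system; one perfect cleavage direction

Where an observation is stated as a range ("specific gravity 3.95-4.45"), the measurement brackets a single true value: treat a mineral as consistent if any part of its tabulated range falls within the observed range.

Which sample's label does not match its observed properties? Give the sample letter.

A

Sample A: Topaz has hardness 8, but the record shows Mohs hardness 2 — this label is wrong.
Sample B: every observation is compatible with the reference values for Molybdenite.
Sample C: every observation is compatible with the reference values for Apatite.
Sample D: every observation is compatible with the reference values for Chalcopyrite.
Sample E: every observation is compatible with the reference values for Cassiterite.
Sample F: every observation is compatible with the reference values for Chlorite.
The mislabeled specimen is A.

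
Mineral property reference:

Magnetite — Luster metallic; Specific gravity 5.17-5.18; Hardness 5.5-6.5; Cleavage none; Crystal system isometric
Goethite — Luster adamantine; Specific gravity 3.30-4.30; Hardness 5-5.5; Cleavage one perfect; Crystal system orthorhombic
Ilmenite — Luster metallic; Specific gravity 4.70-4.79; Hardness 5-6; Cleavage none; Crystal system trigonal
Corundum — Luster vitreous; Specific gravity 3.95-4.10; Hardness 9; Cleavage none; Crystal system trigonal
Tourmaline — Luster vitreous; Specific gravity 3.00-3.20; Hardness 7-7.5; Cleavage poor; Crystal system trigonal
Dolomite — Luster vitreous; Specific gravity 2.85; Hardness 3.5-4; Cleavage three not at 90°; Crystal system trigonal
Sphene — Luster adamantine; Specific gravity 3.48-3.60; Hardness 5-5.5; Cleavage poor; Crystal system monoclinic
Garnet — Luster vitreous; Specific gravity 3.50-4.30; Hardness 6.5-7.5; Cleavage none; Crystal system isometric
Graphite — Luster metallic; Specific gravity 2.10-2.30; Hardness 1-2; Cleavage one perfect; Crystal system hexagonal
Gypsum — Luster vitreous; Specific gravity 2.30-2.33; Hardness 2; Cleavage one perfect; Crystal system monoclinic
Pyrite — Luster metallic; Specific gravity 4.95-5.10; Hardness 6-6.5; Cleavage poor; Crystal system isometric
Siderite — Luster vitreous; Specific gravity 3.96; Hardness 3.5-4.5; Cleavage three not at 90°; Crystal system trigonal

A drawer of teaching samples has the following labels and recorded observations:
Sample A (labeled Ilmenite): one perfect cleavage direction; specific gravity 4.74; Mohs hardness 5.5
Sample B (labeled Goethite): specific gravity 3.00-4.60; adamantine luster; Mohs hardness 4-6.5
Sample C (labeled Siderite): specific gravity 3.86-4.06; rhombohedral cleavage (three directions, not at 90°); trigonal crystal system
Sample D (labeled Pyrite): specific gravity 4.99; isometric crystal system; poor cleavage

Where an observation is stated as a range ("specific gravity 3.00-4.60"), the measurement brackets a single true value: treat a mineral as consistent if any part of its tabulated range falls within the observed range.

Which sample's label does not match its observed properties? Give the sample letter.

A

Sample A: one perfect cleavage direction is outside the reference for Ilmenite (cleavage none) — mislabeled.
Sample B: nothing contradicts Goethite.
Sample C: nothing contradicts Siderite.
Sample D: nothing contradicts Pyrite.
Sample A is the mislabeled one.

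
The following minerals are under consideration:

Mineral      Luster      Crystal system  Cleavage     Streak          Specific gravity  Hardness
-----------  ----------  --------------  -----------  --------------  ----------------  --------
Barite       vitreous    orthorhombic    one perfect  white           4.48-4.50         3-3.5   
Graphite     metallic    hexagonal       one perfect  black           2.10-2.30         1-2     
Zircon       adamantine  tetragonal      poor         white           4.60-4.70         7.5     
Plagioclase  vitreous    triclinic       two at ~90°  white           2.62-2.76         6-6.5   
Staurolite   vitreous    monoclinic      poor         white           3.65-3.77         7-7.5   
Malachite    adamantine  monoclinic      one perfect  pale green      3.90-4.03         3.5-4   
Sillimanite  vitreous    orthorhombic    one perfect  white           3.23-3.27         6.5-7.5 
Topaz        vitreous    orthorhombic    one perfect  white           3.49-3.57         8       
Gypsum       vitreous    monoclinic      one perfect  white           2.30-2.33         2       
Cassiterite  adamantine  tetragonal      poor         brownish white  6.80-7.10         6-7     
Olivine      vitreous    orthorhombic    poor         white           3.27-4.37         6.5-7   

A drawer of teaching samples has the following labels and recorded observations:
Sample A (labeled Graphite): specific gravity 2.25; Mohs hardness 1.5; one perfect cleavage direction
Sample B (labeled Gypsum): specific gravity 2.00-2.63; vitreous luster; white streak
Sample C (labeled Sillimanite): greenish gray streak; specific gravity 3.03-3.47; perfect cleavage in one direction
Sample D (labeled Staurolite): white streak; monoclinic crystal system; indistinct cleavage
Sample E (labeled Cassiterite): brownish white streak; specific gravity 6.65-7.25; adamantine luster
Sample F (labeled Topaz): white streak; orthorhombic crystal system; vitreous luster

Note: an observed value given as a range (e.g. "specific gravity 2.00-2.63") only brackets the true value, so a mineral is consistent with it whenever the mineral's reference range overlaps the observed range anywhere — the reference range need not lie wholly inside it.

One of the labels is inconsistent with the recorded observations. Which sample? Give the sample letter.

C

Sample A: all recorded properties match Graphite.
Sample B: all recorded properties match Gypsum.
Sample C: Sillimanite has white streak, but the record shows greenish gray streak — this label is wrong.
Sample D: all recorded properties match Staurolite.
Sample E: all recorded properties match Cassiterite.
Sample F: all recorded properties match Topaz.
Only sample C is inconsistent with its label.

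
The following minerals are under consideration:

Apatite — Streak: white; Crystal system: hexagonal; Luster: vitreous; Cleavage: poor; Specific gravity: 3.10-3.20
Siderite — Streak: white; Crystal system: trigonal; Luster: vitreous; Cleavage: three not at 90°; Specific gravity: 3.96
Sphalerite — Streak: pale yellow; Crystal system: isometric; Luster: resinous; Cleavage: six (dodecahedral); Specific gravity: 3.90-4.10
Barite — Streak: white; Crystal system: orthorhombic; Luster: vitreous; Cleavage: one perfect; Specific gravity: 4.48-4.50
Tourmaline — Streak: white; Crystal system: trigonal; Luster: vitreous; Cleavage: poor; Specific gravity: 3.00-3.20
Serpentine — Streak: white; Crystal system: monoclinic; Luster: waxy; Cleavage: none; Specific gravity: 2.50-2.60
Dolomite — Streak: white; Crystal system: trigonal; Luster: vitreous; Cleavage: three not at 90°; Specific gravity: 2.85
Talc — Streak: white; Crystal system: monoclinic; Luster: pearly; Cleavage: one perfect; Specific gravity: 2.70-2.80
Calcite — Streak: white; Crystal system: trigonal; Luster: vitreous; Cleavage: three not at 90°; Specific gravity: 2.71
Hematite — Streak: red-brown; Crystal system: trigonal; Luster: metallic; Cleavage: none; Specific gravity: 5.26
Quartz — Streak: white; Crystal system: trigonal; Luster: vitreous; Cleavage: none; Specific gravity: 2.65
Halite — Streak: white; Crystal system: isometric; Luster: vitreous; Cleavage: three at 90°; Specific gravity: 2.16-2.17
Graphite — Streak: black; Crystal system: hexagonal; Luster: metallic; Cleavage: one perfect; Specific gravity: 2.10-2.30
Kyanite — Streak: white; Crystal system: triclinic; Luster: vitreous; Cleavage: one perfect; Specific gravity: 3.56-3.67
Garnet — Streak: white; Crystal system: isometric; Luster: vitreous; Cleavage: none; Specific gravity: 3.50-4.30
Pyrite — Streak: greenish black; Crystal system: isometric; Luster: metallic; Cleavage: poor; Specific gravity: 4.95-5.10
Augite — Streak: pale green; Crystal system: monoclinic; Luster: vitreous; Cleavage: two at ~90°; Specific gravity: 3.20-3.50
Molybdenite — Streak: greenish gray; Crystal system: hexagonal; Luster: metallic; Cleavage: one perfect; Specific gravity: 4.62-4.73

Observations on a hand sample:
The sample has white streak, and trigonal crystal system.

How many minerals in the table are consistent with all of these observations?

5

White streak eliminates Sphalerite, Hematite, Graphite, Pyrite, Augite, Molybdenite.
Trigonal crystal system: Siderite, Tourmaline, Dolomite, Calcite, Quartz remain.
Remaining candidates: Calcite, Dolomite, Quartz, Siderite, Tourmaline.
That is 5 minerals.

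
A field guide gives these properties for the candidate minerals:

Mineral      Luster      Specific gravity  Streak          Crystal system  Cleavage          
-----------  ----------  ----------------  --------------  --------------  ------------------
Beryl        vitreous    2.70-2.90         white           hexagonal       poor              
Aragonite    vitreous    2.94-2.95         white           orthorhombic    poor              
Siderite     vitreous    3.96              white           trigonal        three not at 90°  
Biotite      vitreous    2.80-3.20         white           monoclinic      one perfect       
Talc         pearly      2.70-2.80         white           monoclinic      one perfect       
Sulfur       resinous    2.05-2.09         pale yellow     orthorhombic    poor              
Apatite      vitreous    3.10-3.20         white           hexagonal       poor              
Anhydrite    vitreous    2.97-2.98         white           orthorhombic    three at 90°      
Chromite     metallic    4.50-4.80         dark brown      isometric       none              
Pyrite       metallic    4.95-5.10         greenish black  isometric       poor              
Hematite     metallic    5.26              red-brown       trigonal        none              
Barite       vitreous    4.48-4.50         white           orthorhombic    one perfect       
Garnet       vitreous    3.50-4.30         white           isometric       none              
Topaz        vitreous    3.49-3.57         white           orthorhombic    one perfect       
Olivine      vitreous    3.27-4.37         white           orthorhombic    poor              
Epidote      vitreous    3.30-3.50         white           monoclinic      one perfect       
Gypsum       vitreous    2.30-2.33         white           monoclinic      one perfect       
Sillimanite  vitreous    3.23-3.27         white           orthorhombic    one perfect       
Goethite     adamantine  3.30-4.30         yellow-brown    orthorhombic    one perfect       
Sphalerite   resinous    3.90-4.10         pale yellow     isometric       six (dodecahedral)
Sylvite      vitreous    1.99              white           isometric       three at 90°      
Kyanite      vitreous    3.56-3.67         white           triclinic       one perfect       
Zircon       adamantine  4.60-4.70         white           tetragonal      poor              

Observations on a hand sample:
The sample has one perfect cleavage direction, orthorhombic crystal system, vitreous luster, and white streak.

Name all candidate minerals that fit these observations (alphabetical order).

One perfect cleavage direction: Biotite, Talc, Barite, Topaz, Epidote, Gypsum, Sillimanite, Goethite, Kyanite remain.
Orthorhombic crystal system: only Barite, Topaz, Sillimanite, Goethite remain.
Vitreous luster rules out Goethite.
White streak: all remaining candidates fit.
Consistent with every observation: Barite, Sillimanite, Topaz.

Barite, Sillimanite, Topaz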